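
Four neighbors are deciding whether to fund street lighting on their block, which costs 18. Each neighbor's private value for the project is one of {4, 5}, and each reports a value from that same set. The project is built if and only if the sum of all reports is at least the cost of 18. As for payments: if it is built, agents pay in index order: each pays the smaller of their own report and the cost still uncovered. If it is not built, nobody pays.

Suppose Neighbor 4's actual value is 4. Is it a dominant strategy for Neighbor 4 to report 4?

Yes

Check each profile of the others' reports and compare truth against every alternative report.
Others report (4, 4, 5): truth gives 0, best alternative gives -1.
Others report (4, 5, 4): truth gives 0, best alternative gives -1.
Others report (5, 4, 4): truth gives 0, best alternative gives -1.
Others report (5, 5, 5): truth gives 1, best alternative gives 1.
Others report (4, 4, 4): truth gives 0, best alternative gives 0.
Others report (4, 5, 5): truth gives 0, best alternative gives 0.
(Remaining 2 profiles checked similarly; truth is weakly best in each.)
In every case the truthful report is at least as good as any alternative, so it is a dominant strategy.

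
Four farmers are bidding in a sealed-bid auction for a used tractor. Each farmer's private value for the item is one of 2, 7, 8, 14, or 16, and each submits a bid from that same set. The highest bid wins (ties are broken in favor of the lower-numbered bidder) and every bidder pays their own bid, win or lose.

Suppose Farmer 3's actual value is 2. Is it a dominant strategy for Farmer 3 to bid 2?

Yes

Check each profile of the others' bids and compare truth against every alternative bid.
Others bid (2, 2, 14): truth gives -2, best alternative gives -7.
Others bid (2, 2, 16): truth gives -2, best alternative gives -7.
Others bid (2, 7, 14): truth gives -2, best alternative gives -7.
Others bid (2, 7, 16): truth gives -2, best alternative gives -7.
Others bid (2, 8, 2): truth gives -2, best alternative gives -7.
Others bid (2, 8, 7): truth gives -2, best alternative gives -7.
(Remaining 119 profiles checked similarly; truth is weakly best in each.)
In every case the truthful bid is at least as good as any alternative, so it is a dominant strategy.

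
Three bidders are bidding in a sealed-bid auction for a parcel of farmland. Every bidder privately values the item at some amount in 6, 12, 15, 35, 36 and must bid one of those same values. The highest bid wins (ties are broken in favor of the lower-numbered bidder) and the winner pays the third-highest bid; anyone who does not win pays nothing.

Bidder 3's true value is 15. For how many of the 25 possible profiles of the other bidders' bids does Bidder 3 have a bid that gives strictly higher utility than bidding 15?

Others bid (6, 15): truth gives 0; bid 35 gives 9 > 0. Violating.
Others bid (6, 35): truth gives 0; bid 36 gives 9 > 0. Violating.
Others bid (12, 15): truth gives 0; bid 35 gives 3 > 0. Violating.
Others bid (12, 35): truth gives 0; bid 36 gives 3 > 0. Violating.
Others bid (6, 6): truth gives 9; no alternative beats it.
Others bid (6, 12): truth gives 9; no alternative beats it.
(Checking all 25 profiles: 8 have a profitable deviation, 17 do not.)

8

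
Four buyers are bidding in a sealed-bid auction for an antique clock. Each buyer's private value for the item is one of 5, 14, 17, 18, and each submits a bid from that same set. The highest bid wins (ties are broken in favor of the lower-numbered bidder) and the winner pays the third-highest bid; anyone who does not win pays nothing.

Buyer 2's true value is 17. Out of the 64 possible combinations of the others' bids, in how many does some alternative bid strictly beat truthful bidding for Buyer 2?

Others bid (5, 5, 18): truth gives 0; bid 18 gives 12 > 0. Violating.
Others bid (5, 14, 18): truth gives 0; bid 18 gives 3 > 0. Violating.
Others bid (5, 18, 5): truth gives 0; bid 18 gives 12 > 0. Violating.
Others bid (5, 18, 14): truth gives 0; bid 18 gives 3 > 0. Violating.
Others bid (5, 5, 5): truth gives 12; no alternative beats it.
Others bid (5, 5, 14): truth gives 12; no alternative beats it.
(Checking all 64 profiles: 12 have a profitable deviation, 52 do not.)

12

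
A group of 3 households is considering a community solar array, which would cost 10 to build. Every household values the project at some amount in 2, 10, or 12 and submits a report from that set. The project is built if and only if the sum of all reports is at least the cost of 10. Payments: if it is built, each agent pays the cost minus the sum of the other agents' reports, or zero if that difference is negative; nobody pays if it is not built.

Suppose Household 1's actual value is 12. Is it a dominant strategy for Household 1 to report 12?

Check each profile of the others' reports and compare truth against every alternative report.
Others report (2, 10): truth gives 12, best alternative gives 12.
Others report (2, 12): truth gives 12, best alternative gives 12.
Others report (10, 2): truth gives 12, best alternative gives 12.
Others report (10, 10): truth gives 12, best alternative gives 12.
Others report (10, 12): truth gives 12, best alternative gives 12.
Others report (12, 2): truth gives 12, best alternative gives 12.
(Remaining 3 profiles checked similarly; truth is weakly best in each.)
In every case the truthful report is at least as good as any alternative, so it is a dominant strategy.

Yes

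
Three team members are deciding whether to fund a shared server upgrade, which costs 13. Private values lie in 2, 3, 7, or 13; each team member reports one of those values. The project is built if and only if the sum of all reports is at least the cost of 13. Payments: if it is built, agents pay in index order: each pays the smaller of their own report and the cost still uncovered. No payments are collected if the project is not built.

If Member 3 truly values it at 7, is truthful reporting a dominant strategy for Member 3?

Yes

Check each profile of the others' reports and compare truth against every alternative report.
Others report (2, 13): truth gives 7, best alternative gives 7.
Others report (3, 13): truth gives 7, best alternative gives 7.
Others report (7, 7): truth gives 7, best alternative gives 7.
Others report (7, 13): truth gives 7, best alternative gives 7.
Others report (13, 2): truth gives 7, best alternative gives 7.
Others report (13, 3): truth gives 7, best alternative gives 7.
(Remaining 10 profiles checked similarly; truth is weakly best in each.)
In every case the truthful report is at least as good as any alternative, so it is a dominant strategy.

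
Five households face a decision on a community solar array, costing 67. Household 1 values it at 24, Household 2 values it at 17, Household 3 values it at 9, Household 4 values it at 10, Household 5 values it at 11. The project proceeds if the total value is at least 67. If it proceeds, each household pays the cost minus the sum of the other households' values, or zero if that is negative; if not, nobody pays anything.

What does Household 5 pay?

7

Total value 71 ≥ cost 67, so the project is built.
The other households' values sum to 60.
Cost minus that sum is 67 - 60 = 7.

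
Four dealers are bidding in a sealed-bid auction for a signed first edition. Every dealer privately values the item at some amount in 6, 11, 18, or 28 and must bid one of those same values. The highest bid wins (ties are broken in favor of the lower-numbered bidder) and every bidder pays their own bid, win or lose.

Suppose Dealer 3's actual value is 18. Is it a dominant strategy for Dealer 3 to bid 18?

Consider the case where Dealer 1 bids 6, Dealer 2 bids 6 and Dealer 4 bids 6.
Truthful bid 18: wins, pays 18, utility 18 - 18 = 0.
Bid 11 instead: wins, pays 11, utility 18 - 11 = 7.
Since 7 > 0, bidding 11 is strictly better here, so truthful bidding is not dominant.

No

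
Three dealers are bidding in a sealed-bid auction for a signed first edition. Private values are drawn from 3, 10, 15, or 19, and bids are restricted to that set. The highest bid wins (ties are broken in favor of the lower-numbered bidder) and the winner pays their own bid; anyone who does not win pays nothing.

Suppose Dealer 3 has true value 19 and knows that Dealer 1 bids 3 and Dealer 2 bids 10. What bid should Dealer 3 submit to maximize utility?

15

Bid 3: loses, pays 0, utility 0.
Bid 10: loses, pays 0, utility 0.
Bid 15: wins, pays 15, utility 19 - 15 = 4.
Bid 19: wins, pays 19, utility 19 - 19 = 0.
The best choice is 15 with utility 4.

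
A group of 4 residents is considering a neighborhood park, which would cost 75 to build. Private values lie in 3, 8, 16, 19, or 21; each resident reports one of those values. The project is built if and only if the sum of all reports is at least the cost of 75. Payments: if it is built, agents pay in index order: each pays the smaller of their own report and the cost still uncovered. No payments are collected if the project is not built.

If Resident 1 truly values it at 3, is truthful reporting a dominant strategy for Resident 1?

Check each profile of the others' reports and compare truth against every alternative report.
Others report (3, 3, 3): truth gives 0, best alternative gives 0.
Others report (3, 3, 8): truth gives 0, best alternative gives 0.
Others report (3, 3, 16): truth gives 0, best alternative gives 0.
Others report (3, 3, 19): truth gives 0, best alternative gives 0.
Others report (3, 3, 21): truth gives 0, best alternative gives 0.
Others report (3, 8, 3): truth gives 0, best alternative gives 0.
(Remaining 119 profiles checked similarly; truth is weakly best in each.)
In every case the truthful report is at least as good as any alternative, so it is a dominant strategy.

Yes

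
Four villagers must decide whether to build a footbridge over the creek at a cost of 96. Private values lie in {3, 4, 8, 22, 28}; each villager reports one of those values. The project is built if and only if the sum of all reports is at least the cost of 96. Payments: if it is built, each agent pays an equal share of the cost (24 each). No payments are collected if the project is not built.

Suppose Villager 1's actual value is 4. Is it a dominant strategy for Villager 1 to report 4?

Check each profile of the others' reports and compare truth against every alternative report.
Others report (3, 3, 3): truth gives 0, best alternative gives 0.
Others report (3, 3, 4): truth gives 0, best alternative gives 0.
Others report (3, 3, 8): truth gives 0, best alternative gives 0.
Others report (3, 3, 22): truth gives 0, best alternative gives 0.
Others report (3, 3, 28): truth gives 0, best alternative gives 0.
Others report (3, 4, 3): truth gives 0, best alternative gives 0.
(Remaining 119 profiles checked similarly; truth is weakly best in each.)
In every case the truthful report is at least as good as any alternative, so it is a dominant strategy.

Yes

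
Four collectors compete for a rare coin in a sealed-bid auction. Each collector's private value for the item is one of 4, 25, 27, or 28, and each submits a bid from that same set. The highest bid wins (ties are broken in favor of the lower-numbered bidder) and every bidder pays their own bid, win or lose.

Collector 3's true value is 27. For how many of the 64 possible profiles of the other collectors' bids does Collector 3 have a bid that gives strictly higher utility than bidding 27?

Others bid (4, 4, 4): truth gives 0; bid 25 gives 2 > 0. Violating.
Others bid (4, 4, 25): truth gives 0; bid 25 gives 2 > 0. Violating.
Others bid (4, 4, 28): truth gives -27; bid 28 gives -1 > -27. Violating.
Others bid (4, 25, 28): truth gives -27; bid 28 gives -1 > -27. Violating.
Others bid (4, 4, 27): truth gives 0; no alternative beats it.
Others bid (4, 25, 4): truth gives 0; no alternative beats it.
(Checking all 64 profiles: 54 have a profitable deviation, 10 do not.)

54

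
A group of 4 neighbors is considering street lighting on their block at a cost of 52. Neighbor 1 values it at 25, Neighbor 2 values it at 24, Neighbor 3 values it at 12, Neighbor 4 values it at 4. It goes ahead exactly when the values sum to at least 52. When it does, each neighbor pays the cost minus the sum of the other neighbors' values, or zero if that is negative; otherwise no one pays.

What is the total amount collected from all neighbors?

23

Total value 65 ≥ cost 52, so it is built.
Neighbor 1: others sum to 40; max(0, 52 - 40) = 12.
Neighbor 2: others sum to 41; max(0, 52 - 41) = 11.
Neighbor 3: others sum to 53; max(0, 52 - 53) = 0.
Neighbor 4: others sum to 61; max(0, 52 - 61) = 0.
Total collected = 12 + 11 + 0 + 0 = 23.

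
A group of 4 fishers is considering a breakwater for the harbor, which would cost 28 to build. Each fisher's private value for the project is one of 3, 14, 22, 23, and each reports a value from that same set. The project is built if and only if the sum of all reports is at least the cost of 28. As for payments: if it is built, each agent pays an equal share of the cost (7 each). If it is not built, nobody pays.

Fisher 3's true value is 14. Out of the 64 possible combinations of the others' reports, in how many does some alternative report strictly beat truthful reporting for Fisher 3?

1

Others report (3, 3, 3): truth gives 0; report 22 gives 7 > 0. Violating.
Others report (3, 3, 14): truth gives 7; no alternative beats it.
Others report (3, 3, 22): truth gives 7; no alternative beats it.
(Checking all 64 profiles: 1 has a profitable deviation, 63 do not.)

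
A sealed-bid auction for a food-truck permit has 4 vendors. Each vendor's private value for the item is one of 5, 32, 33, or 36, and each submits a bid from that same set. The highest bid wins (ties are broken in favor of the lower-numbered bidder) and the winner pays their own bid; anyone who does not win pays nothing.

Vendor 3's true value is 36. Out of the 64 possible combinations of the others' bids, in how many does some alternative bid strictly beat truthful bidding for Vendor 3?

12

Others bid (5, 5, 5): truth gives 0; bid 32 gives 4 > 0. Violating.
Others bid (5, 5, 32): truth gives 0; bid 32 gives 4 > 0. Violating.
Others bid (5, 5, 33): truth gives 0; bid 33 gives 3 > 0. Violating.
Others bid (5, 32, 5): truth gives 0; bid 33 gives 3 > 0. Violating.
Others bid (5, 5, 36): truth gives 0; no alternative beats it.
Others bid (5, 32, 36): truth gives 0; no alternative beats it.
(Checking all 64 profiles: 12 have a profitable deviation, 52 do not.)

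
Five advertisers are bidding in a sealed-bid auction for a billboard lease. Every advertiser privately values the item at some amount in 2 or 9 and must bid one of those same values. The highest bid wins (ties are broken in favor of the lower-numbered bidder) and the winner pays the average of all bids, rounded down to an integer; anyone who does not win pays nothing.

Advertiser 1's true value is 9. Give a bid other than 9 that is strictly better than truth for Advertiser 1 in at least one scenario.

2

Suppose Advertiser 2 bids 2, Advertiser 3 bids 2, Advertiser 4 bids 2 and Advertiser 5 bids 2.
Bid 9: wins, pays 3, utility 9 - 3 = 6.
Bid 2: wins, pays 2, utility 9 - 2 = 7.
So bidding 2 beats truth here (7 > 6).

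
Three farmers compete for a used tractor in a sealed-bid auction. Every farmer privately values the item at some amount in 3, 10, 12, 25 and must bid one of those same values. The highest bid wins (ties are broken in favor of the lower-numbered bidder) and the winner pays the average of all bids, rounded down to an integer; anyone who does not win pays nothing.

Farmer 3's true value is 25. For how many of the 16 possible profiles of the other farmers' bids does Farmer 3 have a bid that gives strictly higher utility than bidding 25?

4

Others bid (3, 3): truth gives 15; bid 10 gives 20 > 15. Violating.
Others bid (3, 10): truth gives 13; bid 12 gives 17 > 13. Violating.
Others bid (10, 3): truth gives 13; bid 12 gives 17 > 13. Violating.
Others bid (10, 10): truth gives 10; bid 12 gives 15 > 10. Violating.
Others bid (3, 12): truth gives 12; no alternative beats it.
Others bid (3, 25): truth gives 0; no alternative beats it.
(Checking all 16 profiles: 4 have a profitable deviation, 12 do not.)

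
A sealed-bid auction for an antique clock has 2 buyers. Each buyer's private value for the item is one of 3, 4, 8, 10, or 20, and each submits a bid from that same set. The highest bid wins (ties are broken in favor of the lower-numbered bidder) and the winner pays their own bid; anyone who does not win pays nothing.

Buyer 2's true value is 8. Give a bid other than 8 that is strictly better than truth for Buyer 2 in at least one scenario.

Suppose Buyer 1 bids 3.
Bid 8: wins, pays 8, utility 8 - 8 = 0.
Bid 4: wins, pays 4, utility 8 - 4 = 4.
So bidding 4 beats truth here (4 > 0).

4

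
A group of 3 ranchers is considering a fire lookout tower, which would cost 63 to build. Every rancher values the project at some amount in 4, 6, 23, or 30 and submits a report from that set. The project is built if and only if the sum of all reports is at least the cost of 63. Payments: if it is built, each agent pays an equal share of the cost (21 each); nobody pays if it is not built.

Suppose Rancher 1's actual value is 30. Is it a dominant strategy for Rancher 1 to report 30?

Yes

Check each profile of the others' reports and compare truth against every alternative report.
Others report (4, 30): truth gives 9, best alternative gives 0.
Others report (6, 30): truth gives 9, best alternative gives 0.
Others report (30, 4): truth gives 9, best alternative gives 0.
Others report (30, 6): truth gives 9, best alternative gives 0.
Others report (23, 23): truth gives 9, best alternative gives 9.
Others report (23, 30): truth gives 9, best alternative gives 9.
(Remaining 10 profiles checked similarly; truth is weakly best in each.)
In every case the truthful report is at least as good as any alternative, so it is a dominant strategy.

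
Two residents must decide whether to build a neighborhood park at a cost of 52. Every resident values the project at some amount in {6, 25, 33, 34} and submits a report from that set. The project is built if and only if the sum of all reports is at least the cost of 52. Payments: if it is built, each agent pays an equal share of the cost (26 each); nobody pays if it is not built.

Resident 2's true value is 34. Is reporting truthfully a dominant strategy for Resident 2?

Yes

Check each profile of the others' reports and compare truth against every alternative report.
Others report (25): truth gives 8, best alternative gives 8.
Others report (33): truth gives 8, best alternative gives 8.
Others report (34): truth gives 8, best alternative gives 8.
Others report (6): truth gives 0, best alternative gives 0.
In every case the truthful report is at least as good as any alternative, so it is a dominant strategy.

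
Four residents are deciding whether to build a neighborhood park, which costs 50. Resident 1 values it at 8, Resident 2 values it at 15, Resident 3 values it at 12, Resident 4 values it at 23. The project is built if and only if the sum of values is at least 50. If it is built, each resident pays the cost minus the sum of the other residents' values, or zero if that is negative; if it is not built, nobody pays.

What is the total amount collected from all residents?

26

Total value 58 ≥ cost 50, so it is built.
Resident 1: others sum to 50; max(0, 50 - 50) = 0.
Resident 2: others sum to 43; max(0, 50 - 43) = 7.
Resident 3: others sum to 46; max(0, 50 - 46) = 4.
Resident 4: others sum to 35; max(0, 50 - 35) = 15.
Total collected = 0 + 7 + 4 + 15 = 26.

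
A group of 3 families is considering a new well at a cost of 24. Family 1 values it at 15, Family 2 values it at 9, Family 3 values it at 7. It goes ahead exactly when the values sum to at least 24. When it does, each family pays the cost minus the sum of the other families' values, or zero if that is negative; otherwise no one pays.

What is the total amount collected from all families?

Total value 31 ≥ cost 24, so it is built.
Family 1: others sum to 16; max(0, 24 - 16) = 8.
Family 2: others sum to 22; max(0, 24 - 22) = 2.
Family 3: others sum to 24; max(0, 24 - 24) = 0.
Total collected = 8 + 2 + 0 = 10.

10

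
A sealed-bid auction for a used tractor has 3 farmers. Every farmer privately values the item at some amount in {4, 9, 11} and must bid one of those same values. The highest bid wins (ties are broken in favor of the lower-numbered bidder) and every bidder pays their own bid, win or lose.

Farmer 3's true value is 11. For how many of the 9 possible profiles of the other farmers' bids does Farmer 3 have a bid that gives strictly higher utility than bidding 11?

Others bid (4, 4): truth gives 0; bid 9 gives 2 > 0. Violating.
Others bid (4, 11): truth gives -11; bid 4 gives -4 > -11. Violating.
Others bid (9, 11): truth gives -11; bid 4 gives -4 > -11. Violating.
Others bid (11, 4): truth gives -11; bid 4 gives -4 > -11. Violating.
Others bid (4, 9): truth gives 0; no alternative beats it.
Others bid (9, 4): truth gives 0; no alternative beats it.
(Checking all 9 profiles: 6 have a profitable deviation, 3 do not.)

6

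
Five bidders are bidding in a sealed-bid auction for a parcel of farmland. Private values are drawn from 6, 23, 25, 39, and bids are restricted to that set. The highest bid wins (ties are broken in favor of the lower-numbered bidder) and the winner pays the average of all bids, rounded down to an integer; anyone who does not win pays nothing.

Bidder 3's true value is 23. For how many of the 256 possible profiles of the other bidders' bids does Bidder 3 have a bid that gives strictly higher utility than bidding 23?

49

Others bid (6, 6, 6, 25): truth gives 0; bid 25 gives 10 > 0. Violating.
Others bid (6, 6, 6, 39): truth gives 0; bid 39 gives 4 > 0. Violating.
Others bid (6, 6, 23, 25): truth gives 0; bid 25 gives 6 > 0. Violating.
Others bid (6, 6, 23, 39): truth gives 0; bid 39 gives 1 > 0. Violating.
Others bid (6, 6, 6, 6): truth gives 14; no alternative beats it.
Others bid (6, 6, 6, 23): truth gives 11; no alternative beats it.
(Checking all 256 profiles: 49 have a profitable deviation, 207 do not.)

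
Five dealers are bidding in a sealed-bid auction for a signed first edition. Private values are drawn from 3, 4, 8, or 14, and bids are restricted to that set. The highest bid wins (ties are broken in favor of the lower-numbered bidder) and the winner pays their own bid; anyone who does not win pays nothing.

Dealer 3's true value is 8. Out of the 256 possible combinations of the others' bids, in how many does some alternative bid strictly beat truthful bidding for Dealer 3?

Others bid (3, 3, 3, 3): truth gives 0; bid 4 gives 4 > 0. Violating.
Others bid (3, 3, 3, 4): truth gives 0; bid 4 gives 4 > 0. Violating.
Others bid (3, 3, 4, 3): truth gives 0; bid 4 gives 4 > 0. Violating.
Others bid (3, 3, 4, 4): truth gives 0; bid 4 gives 4 > 0. Violating.
Others bid (3, 3, 3, 8): truth gives 0; no alternative beats it.
Others bid (3, 3, 3, 14): truth gives 0; no alternative beats it.
(Checking all 256 profiles: 4 have a profitable deviation, 252 do not.)

4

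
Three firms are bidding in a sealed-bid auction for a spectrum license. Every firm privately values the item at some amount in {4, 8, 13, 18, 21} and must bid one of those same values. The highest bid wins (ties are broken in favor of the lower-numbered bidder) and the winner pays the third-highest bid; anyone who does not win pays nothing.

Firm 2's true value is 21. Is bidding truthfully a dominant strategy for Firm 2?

Yes

Check each profile of the others' bids and compare truth against every alternative bid.
Others bid (4, 21): truth gives 17, best alternative gives 0.
Others bid (18, 4): truth gives 17, best alternative gives 0.
Others bid (8, 21): truth gives 13, best alternative gives 0.
Others bid (18, 8): truth gives 13, best alternative gives 0.
Others bid (13, 21): truth gives 8, best alternative gives 0.
Others bid (18, 13): truth gives 8, best alternative gives 0.
(Remaining 19 profiles checked similarly; truth is weakly best in each.)
In every case the truthful bid is at least as good as any alternative, so it is a dominant strategy.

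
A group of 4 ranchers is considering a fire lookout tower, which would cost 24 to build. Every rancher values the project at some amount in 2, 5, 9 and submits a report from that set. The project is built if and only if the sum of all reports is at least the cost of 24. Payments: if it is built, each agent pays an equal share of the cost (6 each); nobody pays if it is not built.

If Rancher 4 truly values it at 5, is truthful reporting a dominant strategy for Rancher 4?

No

Consider the case where Rancher 1 reports 2, Rancher 2 reports 9 and Rancher 3 reports 9.
Truthful report 5: project built, pays 6, utility 5 - 6 = -1.
Report 2 instead: project not built, utility 0.
Since 0 > -1, reporting 2 is strictly better here, so truthful reporting is not dominant.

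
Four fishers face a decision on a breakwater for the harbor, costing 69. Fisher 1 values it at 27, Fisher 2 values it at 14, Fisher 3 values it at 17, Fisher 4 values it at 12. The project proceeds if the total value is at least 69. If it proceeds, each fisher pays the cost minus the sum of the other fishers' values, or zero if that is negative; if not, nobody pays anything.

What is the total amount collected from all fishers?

66

Total value 70 ≥ cost 69, so it is built.
Fisher 1: others sum to 43; max(0, 69 - 43) = 26.
Fisher 2: others sum to 56; max(0, 69 - 56) = 13.
Fisher 3: others sum to 53; max(0, 69 - 53) = 16.
Fisher 4: others sum to 58; max(0, 69 - 58) = 11.
Total collected = 26 + 13 + 16 + 11 = 66.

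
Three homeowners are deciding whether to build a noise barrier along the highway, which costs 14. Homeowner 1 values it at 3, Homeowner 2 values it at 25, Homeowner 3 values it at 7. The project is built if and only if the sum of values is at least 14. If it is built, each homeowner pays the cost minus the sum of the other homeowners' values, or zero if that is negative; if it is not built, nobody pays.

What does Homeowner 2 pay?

Total value 35 ≥ cost 14, so the project is built.
The other homeowners' values sum to 10.
Cost minus that sum is 14 - 10 = 4.

4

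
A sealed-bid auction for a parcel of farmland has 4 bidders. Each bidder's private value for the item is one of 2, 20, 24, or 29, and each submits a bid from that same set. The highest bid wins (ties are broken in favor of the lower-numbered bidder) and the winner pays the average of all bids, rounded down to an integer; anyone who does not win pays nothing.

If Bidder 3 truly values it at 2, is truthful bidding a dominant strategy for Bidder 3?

Check each profile of the others' bids and compare truth against every alternative bid.
Others bid (2, 2, 20): truth gives 0, best alternative gives -9.
Others bid (2, 2, 2): truth gives 0, best alternative gives -4.
Others bid (2, 2, 24): truth gives 0, best alternative gives 0.
Others bid (2, 2, 29): truth gives 0, best alternative gives 0.
Others bid (2, 20, 2): truth gives 0, best alternative gives 0.
Others bid (2, 20, 20): truth gives 0, best alternative gives 0.
(Remaining 58 profiles checked similarly; truth is weakly best in each.)
In every case the truthful bid is at least as good as any alternative, so it is a dominant strategy.

Yes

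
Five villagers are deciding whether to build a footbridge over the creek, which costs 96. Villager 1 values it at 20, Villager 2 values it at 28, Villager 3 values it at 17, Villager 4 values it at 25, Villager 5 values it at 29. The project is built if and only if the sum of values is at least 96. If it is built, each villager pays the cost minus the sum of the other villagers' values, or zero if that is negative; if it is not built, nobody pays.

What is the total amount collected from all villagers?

Total value 119 ≥ cost 96, so it is built.
Villager 1: others sum to 99; max(0, 96 - 99) = 0.
Villager 2: others sum to 91; max(0, 96 - 91) = 5.
Villager 3: others sum to 102; max(0, 96 - 102) = 0.
Villager 4: others sum to 94; max(0, 96 - 94) = 2.
Villager 5: others sum to 90; max(0, 96 - 90) = 6.
Total collected = 0 + 5 + 0 + 2 + 6 = 13.

13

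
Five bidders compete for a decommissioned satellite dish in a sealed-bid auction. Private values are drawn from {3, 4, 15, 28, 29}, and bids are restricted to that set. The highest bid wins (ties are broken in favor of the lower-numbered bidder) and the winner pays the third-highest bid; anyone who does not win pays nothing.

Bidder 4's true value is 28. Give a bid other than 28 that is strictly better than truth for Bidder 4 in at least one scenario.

29

Suppose Bidder 1 bids 3, Bidder 2 bids 3, Bidder 3 bids 3 and Bidder 5 bids 29.
Bid 28: loses, pays 0, utility 0.
Bid 29: wins, pays 3, utility 28 - 3 = 25.
So bidding 29 beats truth here (25 > 0).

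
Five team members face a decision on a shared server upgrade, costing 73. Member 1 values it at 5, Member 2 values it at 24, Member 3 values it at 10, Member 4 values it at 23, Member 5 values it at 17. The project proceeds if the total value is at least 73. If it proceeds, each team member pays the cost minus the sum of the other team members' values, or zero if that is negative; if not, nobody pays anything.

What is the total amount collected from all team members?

50

Total value 79 ≥ cost 73, so it is built.
Member 1: others sum to 74; max(0, 73 - 74) = 0.
Member 2: others sum to 55; max(0, 73 - 55) = 18.
Member 3: others sum to 69; max(0, 73 - 69) = 4.
Member 4: others sum to 56; max(0, 73 - 56) = 17.
Member 5: others sum to 62; max(0, 73 - 62) = 11.
Total collected = 0 + 18 + 4 + 17 + 11 = 50.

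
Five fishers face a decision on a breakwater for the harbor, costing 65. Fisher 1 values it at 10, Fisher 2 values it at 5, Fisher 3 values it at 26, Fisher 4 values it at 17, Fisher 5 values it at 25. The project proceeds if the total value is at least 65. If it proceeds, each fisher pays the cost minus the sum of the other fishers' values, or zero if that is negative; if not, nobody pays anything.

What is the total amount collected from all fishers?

Total value 83 ≥ cost 65, so it is built.
Fisher 1: others sum to 73; max(0, 65 - 73) = 0.
Fisher 2: others sum to 78; max(0, 65 - 78) = 0.
Fisher 3: others sum to 57; max(0, 65 - 57) = 8.
Fisher 4: others sum to 66; max(0, 65 - 66) = 0.
Fisher 5: others sum to 58; max(0, 65 - 58) = 7.
Total collected = 0 + 0 + 8 + 0 + 7 = 15.

15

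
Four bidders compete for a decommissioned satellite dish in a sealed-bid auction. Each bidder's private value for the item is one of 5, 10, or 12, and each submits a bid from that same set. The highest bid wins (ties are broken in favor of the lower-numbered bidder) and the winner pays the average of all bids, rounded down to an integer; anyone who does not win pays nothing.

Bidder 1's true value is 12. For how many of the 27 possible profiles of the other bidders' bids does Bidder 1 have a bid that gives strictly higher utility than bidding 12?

7

Others bid (5, 5, 5): truth gives 6; bid 5 gives 7 > 6. Violating.
Others bid (5, 5, 10): truth gives 4; bid 10 gives 5 > 4. Violating.
Others bid (5, 10, 5): truth gives 4; bid 10 gives 5 > 4. Violating.
Others bid (5, 10, 10): truth gives 3; bid 10 gives 4 > 3. Violating.
Others bid (5, 5, 12): truth gives 4; no alternative beats it.
Others bid (5, 10, 12): truth gives 3; no alternative beats it.
(Checking all 27 profiles: 7 have a profitable deviation, 20 do not.)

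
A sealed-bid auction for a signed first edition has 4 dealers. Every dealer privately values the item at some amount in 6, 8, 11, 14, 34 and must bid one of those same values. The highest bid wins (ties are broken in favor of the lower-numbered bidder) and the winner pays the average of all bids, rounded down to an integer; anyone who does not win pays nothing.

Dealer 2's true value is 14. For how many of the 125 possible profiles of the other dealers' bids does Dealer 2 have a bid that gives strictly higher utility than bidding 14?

Others bid (6, 6, 6): truth gives 6; bid 8 gives 8 > 6. Violating.
Others bid (6, 6, 8): truth gives 6; bid 8 gives 7 > 6. Violating.
Others bid (6, 6, 11): truth gives 5; bid 11 gives 6 > 5. Violating.
Others bid (6, 8, 6): truth gives 6; bid 8 gives 7 > 6. Violating.
Others bid (6, 6, 14): truth gives 4; no alternative beats it.
Others bid (6, 6, 34): truth gives 0; no alternative beats it.
(Checking all 125 profiles: 14 have a profitable deviation, 111 do not.)

14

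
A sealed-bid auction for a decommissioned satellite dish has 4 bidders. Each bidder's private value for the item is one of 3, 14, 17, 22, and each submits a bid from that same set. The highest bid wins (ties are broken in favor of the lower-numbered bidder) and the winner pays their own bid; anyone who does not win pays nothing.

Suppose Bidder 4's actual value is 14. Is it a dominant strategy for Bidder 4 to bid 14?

Check each profile of the others' bids and compare truth against every alternative bid.
Others bid (3, 3, 3): truth gives 0, best alternative gives 0.
Others bid (3, 3, 14): truth gives 0, best alternative gives 0.
Others bid (3, 3, 17): truth gives 0, best alternative gives 0.
Others bid (3, 3, 22): truth gives 0, best alternative gives 0.
Others bid (3, 14, 3): truth gives 0, best alternative gives 0.
Others bid (3, 14, 14): truth gives 0, best alternative gives 0.
(Remaining 58 profiles checked similarly; truth is weakly best in each.)
In every case the truthful bid is at least as good as any alternative, so it is a dominant strategy.

Yes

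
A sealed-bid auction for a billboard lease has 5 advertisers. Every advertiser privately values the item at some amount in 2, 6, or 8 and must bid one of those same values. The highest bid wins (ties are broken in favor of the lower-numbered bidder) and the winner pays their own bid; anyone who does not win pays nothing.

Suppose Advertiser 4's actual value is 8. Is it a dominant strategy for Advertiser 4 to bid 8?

Consider the case where Advertiser 1 bids 2, Advertiser 2 bids 2, Advertiser 3 bids 2 and Advertiser 5 bids 2.
Truthful bid 8: wins, pays 8, utility 8 - 8 = 0.
Bid 6 instead: wins, pays 6, utility 8 - 6 = 2.
Since 2 > 0, bidding 6 is strictly better here, so truthful bidding is not dominant.

No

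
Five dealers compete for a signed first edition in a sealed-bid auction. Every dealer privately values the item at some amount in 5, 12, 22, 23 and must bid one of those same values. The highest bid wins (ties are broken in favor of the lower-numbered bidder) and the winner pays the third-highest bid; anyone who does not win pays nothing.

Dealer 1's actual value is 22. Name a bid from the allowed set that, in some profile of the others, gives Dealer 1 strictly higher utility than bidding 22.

23

Suppose Dealer 2 bids 5, Dealer 3 bids 5, Dealer 4 bids 5 and Dealer 5 bids 23.
Bid 22: loses, pays 0, utility 0.
Bid 23: wins, pays 5, utility 22 - 5 = 17.
So bidding 23 beats truth here (17 > 0).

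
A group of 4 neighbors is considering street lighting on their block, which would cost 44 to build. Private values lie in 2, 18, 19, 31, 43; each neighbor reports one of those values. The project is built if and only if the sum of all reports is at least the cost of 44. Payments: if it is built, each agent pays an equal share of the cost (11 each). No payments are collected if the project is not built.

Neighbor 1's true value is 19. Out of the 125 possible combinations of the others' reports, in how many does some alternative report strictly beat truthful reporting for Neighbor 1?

Others report (2, 2, 2): truth gives 0; report 43 gives 8 > 0. Violating.
Others report (2, 2, 18): truth gives 0; report 31 gives 8 > 0. Violating.
Others report (2, 2, 19): truth gives 0; report 31 gives 8 > 0. Violating.
Others report (2, 18, 2): truth gives 0; report 31 gives 8 > 0. Violating.
Others report (2, 2, 31): truth gives 8; no alternative beats it.
Others report (2, 2, 43): truth gives 8; no alternative beats it.
(Checking all 125 profiles: 7 have a profitable deviation, 118 do not.)

7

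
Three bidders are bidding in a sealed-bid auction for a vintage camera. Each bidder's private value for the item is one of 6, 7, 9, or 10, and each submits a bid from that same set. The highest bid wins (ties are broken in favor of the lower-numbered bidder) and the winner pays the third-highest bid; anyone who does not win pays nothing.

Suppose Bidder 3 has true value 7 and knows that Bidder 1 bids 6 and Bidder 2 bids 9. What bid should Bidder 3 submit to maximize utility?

Bid 6: loses, pays 0, utility 0.
Bid 7: loses, pays 0, utility 0.
Bid 9: loses, pays 0, utility 0.
Bid 10: wins, pays 6, utility 7 - 6 = 1.
The best choice is 10 with utility 1.

10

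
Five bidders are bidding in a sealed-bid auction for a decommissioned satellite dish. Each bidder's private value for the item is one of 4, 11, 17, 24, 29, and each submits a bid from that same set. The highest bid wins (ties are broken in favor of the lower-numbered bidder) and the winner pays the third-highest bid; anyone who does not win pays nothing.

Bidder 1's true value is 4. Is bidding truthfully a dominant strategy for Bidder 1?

Yes

Check each profile of the others' bids and compare truth against every alternative bid.
Others bid (4, 4, 11, 11): truth gives 0, best alternative gives -7.
Others bid (4, 11, 4, 11): truth gives 0, best alternative gives -7.
Others bid (4, 11, 11, 4): truth gives 0, best alternative gives -7.
Others bid (4, 11, 11, 11): truth gives 0, best alternative gives -7.
Others bid (11, 4, 4, 11): truth gives 0, best alternative gives -7.
Others bid (11, 4, 11, 4): truth gives 0, best alternative gives -7.
(Remaining 619 profiles checked similarly; truth is weakly best in each.)
In every case the truthful bid is at least as good as any alternative, so it is a dominant strategy.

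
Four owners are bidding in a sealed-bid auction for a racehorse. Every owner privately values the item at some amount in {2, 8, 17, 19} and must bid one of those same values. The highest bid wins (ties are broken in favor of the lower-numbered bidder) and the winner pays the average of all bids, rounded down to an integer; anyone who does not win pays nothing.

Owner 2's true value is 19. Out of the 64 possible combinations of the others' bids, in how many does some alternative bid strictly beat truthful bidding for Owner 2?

Others bid (2, 2, 2): truth gives 13; bid 8 gives 16 > 13. Violating.
Others bid (2, 2, 8): truth gives 12; bid 8 gives 14 > 12. Violating.
Others bid (2, 2, 17): truth gives 9; bid 17 gives 10 > 9. Violating.
Others bid (2, 8, 2): truth gives 12; bid 8 gives 14 > 12. Violating.
Others bid (2, 2, 19): truth gives 9; no alternative beats it.
Others bid (2, 8, 17): truth gives 8; no alternative beats it.
(Checking all 64 profiles: 11 have a profitable deviation, 53 do not.)

11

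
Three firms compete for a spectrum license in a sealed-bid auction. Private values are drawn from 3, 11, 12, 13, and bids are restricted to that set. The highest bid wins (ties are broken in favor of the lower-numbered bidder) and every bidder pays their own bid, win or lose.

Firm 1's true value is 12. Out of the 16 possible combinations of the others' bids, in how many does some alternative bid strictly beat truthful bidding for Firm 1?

11

Others bid (3, 3): truth gives 0; bid 3 gives 9 > 0. Violating.
Others bid (3, 11): truth gives 0; bid 11 gives 1 > 0. Violating.
Others bid (3, 13): truth gives -12; bid 13 gives -1 > -12. Violating.
Others bid (11, 3): truth gives 0; bid 11 gives 1 > 0. Violating.
Others bid (3, 12): truth gives 0; no alternative beats it.
Others bid (11, 12): truth gives 0; no alternative beats it.
(Checking all 16 profiles: 11 have a profitable deviation, 5 do not.)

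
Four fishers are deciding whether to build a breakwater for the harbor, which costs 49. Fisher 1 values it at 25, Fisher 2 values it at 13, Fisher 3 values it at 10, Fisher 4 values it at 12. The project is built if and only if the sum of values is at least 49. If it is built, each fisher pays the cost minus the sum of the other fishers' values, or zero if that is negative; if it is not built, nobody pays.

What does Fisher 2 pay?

Total value 60 ≥ cost 49, so the project is built.
The other fishers' values sum to 47.
Cost minus that sum is 49 - 47 = 2.

2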